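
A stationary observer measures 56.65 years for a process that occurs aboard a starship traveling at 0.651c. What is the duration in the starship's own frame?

Dilated time Δt = 56.65 years
γ = 1/√(1 - 0.651²) = 1.3174
Δt₀ = Δt/γ = 56.65/1.3174 = 43.00 years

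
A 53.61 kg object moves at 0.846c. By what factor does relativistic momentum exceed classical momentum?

p_rel = γmv, p_class = mv
Ratio = γ = 1/√(1 - 0.846²) = 1.876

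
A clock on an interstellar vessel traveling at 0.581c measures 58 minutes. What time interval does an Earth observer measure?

Proper time Δt₀ = 58 minutes
γ = 1/√(1 - 0.581²) = 1.2286
Δt = γΔt₀ = 1.2286 × 58 = 71.26 minutes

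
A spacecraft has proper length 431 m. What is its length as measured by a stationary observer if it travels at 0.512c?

Proper length L₀ = 431 m
γ = 1/√(1 - 0.512²) = 1.1642
L = L₀/γ = 431/1.1642 = 370.2 m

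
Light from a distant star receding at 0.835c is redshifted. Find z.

β = 0.835
(1+β)/(1-β) = 1.835/0.165 = 11.12
√(11.12) = 3.335
z = 3.335 - 1 = 2.335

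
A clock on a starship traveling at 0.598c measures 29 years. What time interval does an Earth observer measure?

Proper time Δt₀ = 29 years
γ = 1/√(1 - 0.598²) = 1.2477
Δt = γΔt₀ = 1.2477 × 29 = 36.18 years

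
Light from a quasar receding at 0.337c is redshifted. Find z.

β = 0.337
(1+β)/(1-β) = 1.337/0.663 = 2.0166
√(2.0166) = 1.4201
z = 1.4201 - 1 = 0.4201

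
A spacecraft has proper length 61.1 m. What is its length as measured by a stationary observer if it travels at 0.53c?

Proper length L₀ = 61.1 m
γ = 1/√(1 - 0.53²) = 1.1792
L = L₀/γ = 61.1/1.1792 = 51.81 m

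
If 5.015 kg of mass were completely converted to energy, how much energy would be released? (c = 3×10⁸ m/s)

Using E = mc²:
c² = (3×10⁸)² = 9×10¹⁶ m²/s²
E = 5.015 × 9×10¹⁶ = 4.514×10¹⁷ J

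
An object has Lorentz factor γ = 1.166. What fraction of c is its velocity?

From γ = 1/√(1 - v²/c²):
1/γ² = 1/1.166² = 0.7355
v²/c² = 1 - 0.7355 = 0.2645
v/c = √(0.2645) = 0.5143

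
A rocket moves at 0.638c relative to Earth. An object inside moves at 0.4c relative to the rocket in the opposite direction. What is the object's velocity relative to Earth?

Object's velocity in rocket frame is u' = -0.4c
u = (u' + v)/(1 + u'v/c²) = (v - 0.4)/(1 - 0.4·v/c²)
Numerator: 0.638 - 0.4 = 0.238
Denominator: 1 - 0.2552 = 0.7448
u = 0.238/0.7448 = 0.3195c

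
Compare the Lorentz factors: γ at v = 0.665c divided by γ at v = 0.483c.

γ₁ = 1/√(1 - 0.665²) = 1.33897
γ₂ = 1/√(1 - 0.483²) = 1.14205
γ₁/γ₂ = 1.33897/1.14205 = 1.172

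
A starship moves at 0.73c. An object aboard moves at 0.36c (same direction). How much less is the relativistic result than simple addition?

Classical: u' + v = 0.36 + 0.73 = 1.09c
Relativistic: u = (0.36 + 0.73)/(1 + 0.2628) = 1.09/1.2628 = 0.8632c
Difference: 1.09 - 0.8632 = 0.2268c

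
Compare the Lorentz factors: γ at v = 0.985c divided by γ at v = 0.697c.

γ₁ = 1/√(1 - 0.985²) = 5.7953
γ₂ = 1/√(1 - 0.697²) = 1.3946
γ₁/γ₂ = 5.7953/1.3946 = 4.156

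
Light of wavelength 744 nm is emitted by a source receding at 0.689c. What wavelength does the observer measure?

β = 0.689
Wavelength Doppler factor = √(1.689/0.311) = √(5.431) = 2.330
λ_obs = 744 × 2.330 = 1734 nm (redshift)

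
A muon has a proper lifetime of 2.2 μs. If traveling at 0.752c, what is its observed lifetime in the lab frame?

Proper lifetime τ₀ = 2.2 μs
γ = 1/√(1 - 0.752²) = 1.5171
τ = γτ₀ = 1.5171 × 2.2 μs = 3.338 μs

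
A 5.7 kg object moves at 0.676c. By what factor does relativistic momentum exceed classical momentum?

p_rel = γmv, p_class = mv
Ratio = γ = 1/√(1 - 0.676²) = 1.357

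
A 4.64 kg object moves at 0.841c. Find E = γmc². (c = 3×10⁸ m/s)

γ = 1/√(1 - 0.841²) = 1.8483
mc² = 4.64 × (3×10⁸)² = 4.176×10¹⁷ J
E = γmc² = 1.8483 × 4.176×10¹⁷ = 7.719×10¹⁷ J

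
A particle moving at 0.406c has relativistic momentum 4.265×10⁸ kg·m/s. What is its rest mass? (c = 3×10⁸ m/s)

γ = 1/√(1 - 0.406²) = 1.0942
v = 0.406 × 3×10⁸ = 1.218×10⁸ m/s
m = p/(γv) = 4.265×10⁸/(1.0942 × 1.218×10⁸) = 3.200 kg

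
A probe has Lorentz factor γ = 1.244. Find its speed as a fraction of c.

From γ = 1/√(1 - v²/c²):
1/γ² = 1/1.244² = 0.6462
v²/c² = 1 - 0.6462 = 0.3538
v/c = √(0.3538) = 0.5948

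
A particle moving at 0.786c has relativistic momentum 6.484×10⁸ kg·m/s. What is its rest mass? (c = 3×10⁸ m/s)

γ = 1/√(1 - 0.786²) = 1.6175
v = 0.786 × 3×10⁸ = 2.358×10⁸ m/s
m = p/(γv) = 6.484×10⁸/(1.6175 × 2.358×10⁸) = 1.700 kg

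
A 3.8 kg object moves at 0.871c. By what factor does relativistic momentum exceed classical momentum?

p_rel = γmv, p_class = mv
Ratio = γ = 1/√(1 - 0.871²) = 2.035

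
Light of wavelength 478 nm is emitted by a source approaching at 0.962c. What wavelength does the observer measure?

β = 0.962
Wavelength Doppler factor = √(0.038/1.962) = √(0.019368) = 0.13917
λ_obs = 478 × 0.13917 = 66.52 nm (blueshift)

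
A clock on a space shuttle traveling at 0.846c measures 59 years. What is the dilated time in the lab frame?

Proper time Δt₀ = 59 years
γ = 1/√(1 - 0.846²) = 1.876
Δt = γΔt₀ = 1.876 × 59 = 110.7 years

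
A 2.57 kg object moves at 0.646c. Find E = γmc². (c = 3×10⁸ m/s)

γ = 1/√(1 - 0.646²) = 1.310
mc² = 2.57 × (3×10⁸)² = 2.313×10¹⁷ J
E = γmc² = 1.310 × 2.313×10¹⁷ = 3.030×10¹⁷ J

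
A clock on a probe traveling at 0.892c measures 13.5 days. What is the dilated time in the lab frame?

Proper time Δt₀ = 13.5 days
γ = 1/√(1 - 0.892²) = 2.212
Δt = γΔt₀ = 2.212 × 13.5 = 29.86 days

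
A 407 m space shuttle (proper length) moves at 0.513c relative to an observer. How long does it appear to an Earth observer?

Proper length L₀ = 407 m
γ = 1/√(1 - 0.513²) = 1.165
L = L₀/γ = 407/1.165 = 349.4 m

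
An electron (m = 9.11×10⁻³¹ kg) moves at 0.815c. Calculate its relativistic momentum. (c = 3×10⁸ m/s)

γ = 1/√(1 - 0.815²) = 1.726
v = 0.815 × 3×10⁸ = 2.445×10⁸ m/s
p = γmv = 1.726 × 9.11×10⁻³¹ × 2.445×10⁸ = 3.844×10⁻²² kg·m/s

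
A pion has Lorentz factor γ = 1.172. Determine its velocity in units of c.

From γ = 1/√(1 - v²/c²):
1/γ² = 1/1.172² = 0.7280
v²/c² = 1 - 0.7280 = 0.2720
v/c = √(0.2720) = 0.5215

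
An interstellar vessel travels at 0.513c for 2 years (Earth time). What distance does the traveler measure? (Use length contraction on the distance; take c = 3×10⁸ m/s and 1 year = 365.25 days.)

Earth distance: d = v × t = 0.513c × 2 yr = 9.7134×10¹⁵ m
γ = 1.1650
d' = d/γ = 9.7134×10¹⁵/1.1650 = 8.338×10¹⁵ m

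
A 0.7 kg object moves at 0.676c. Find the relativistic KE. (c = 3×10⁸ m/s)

γ = 1/√(1 - 0.676²) = 1.357
γ - 1 = 0.3570
KE = (γ-1)mc² = 0.3570 × 0.7 × (3×10⁸)² = 2.249×10¹⁶ J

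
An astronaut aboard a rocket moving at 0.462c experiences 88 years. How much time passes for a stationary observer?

Proper time Δt₀ = 88 years
γ = 1/√(1 - 0.462²) = 1.1275
Δt = γΔt₀ = 1.1275 × 88 = 99.22 years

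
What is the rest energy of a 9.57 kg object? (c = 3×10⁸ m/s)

c² = (3×10⁸)² = 9.000×10¹⁶ m²/s²
E₀ = mc² = 9.57 × 9.000×10¹⁶ = 8.613×10¹⁷ J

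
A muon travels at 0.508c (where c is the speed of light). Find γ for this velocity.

v/c = 0.508, so (v/c)² = 0.258064
1 - (v/c)² = 0.741936
γ = 1/√(0.741936) = 1.161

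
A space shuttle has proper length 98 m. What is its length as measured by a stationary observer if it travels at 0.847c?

Proper length L₀ = 98 m
γ = 1/√(1 - 0.847²) = 1.881
L = L₀/γ = 98/1.881 = 52.10 m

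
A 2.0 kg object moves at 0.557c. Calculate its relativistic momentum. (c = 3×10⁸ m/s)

γ = 1/√(1 - 0.557²) = 1.204
v = 0.557 × 3×10⁸ = 1.671×10⁸ m/s
p = γmv = 1.204 × 2.0 × 1.671×10⁸ = 4.024×10⁸ kg·m/s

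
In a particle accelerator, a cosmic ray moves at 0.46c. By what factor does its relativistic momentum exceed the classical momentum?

p_rel = γmv, p_class = mv
Ratio = γ = 1/√(1 - 0.46²)
= 1/√(0.7884) = 1.126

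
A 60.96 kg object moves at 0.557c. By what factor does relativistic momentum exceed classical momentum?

p_rel = γmv, p_class = mv
Ratio = γ = 1/√(1 - 0.557²) = 1.204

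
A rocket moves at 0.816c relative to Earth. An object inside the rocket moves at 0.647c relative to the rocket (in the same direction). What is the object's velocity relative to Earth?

u = (u' + v)/(1 + u'v/c²)
Numerator: 0.647 + 0.816 = 1.463
Denominator: 1 + 0.527952 = 1.527952
u = 1.463/1.527952 = 0.9575c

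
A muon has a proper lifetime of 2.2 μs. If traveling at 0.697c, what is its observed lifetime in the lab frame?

Proper lifetime τ₀ = 2.2 μs
γ = 1/√(1 - 0.697²) = 1.3946
τ = γτ₀ = 1.3946 × 2.2 μs = 3.068 μs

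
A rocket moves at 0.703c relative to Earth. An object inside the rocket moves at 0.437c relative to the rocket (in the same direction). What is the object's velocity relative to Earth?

u = (u' + v)/(1 + u'v/c²)
Numerator: 0.437 + 0.703 = 1.14
Denominator: 1 + 0.307211 = 1.307211
u = 1.14/1.307211 = 0.8721c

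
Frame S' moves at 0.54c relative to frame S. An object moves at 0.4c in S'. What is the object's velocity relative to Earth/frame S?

u = (u' + v)/(1 + u'v/c²)
Numerator: 0.4 + 0.54 = 0.94
Denominator: 1 + 0.216 = 1.216
u = 0.94/1.216 = 0.7730c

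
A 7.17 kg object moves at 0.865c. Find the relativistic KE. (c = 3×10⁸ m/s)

γ = 1/√(1 - 0.865²) = 1.9929
γ - 1 = 0.9929
KE = (γ-1)mc² = 0.9929 × 7.17 × (3×10⁸)² = 6.407×10¹⁷ J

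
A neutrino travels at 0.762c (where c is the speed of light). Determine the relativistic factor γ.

v/c = 0.762, so (v/c)² = 0.580644
1 - (v/c)² = 0.419356
γ = 1/√(0.419356) = 1.544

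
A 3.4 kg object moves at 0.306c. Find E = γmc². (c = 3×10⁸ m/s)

γ = 1/√(1 - 0.306²) = 1.0504
mc² = 3.4 × (3×10⁸)² = 3.060×10¹⁷ J
E = γmc² = 1.0504 × 3.060×10¹⁷ = 3.214×10¹⁷ J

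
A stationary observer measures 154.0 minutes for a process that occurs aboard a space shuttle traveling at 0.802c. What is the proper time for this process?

Dilated time Δt = 154.0 minutes
γ = 1/√(1 - 0.802²) = 1.6741
Δt₀ = Δt/γ = 154.0/1.6741 = 91.99 minutes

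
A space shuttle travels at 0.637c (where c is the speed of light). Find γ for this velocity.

v/c = 0.637, so (v/c)² = 0.405769
1 - (v/c)² = 0.594231
γ = 1/√(0.594231) = 1.297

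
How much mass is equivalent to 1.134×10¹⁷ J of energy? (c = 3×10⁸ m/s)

From E = mc², we get m = E/c²
c² = (3×10⁸)² = 9×10¹⁶ m²/s²
m = 1.134×10¹⁷ / 9×10¹⁶ = 1.260 kg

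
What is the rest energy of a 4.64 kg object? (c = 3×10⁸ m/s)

c² = (3×10⁸)² = 9.000×10¹⁶ m²/s²
E₀ = mc² = 4.64 × 9.000×10¹⁶ = 4.176×10¹⁷ J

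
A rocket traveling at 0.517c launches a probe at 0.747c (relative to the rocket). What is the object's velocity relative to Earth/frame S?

u = (u' + v)/(1 + u'v/c²)
Numerator: 0.747 + 0.517 = 1.264
Denominator: 1 + 0.386199 = 1.386199
u = 1.264/1.386199 = 0.9118c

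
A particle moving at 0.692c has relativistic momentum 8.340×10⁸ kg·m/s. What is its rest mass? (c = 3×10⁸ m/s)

γ = 1/√(1 - 0.692²) = 1.3852
v = 0.692 × 3×10⁸ = 2.076×10⁸ m/s
m = p/(γv) = 8.340×10⁸/(1.3852 × 2.076×10⁸) = 2.900 kg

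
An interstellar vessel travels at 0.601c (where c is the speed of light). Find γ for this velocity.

v/c = 0.601, so (v/c)² = 0.361201
1 - (v/c)² = 0.638799
γ = 1/√(0.638799) = 1.251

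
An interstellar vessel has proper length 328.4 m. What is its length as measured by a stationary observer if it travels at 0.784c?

Proper length L₀ = 328.4 m
γ = 1/√(1 - 0.784²) = 1.6109
L = L₀/γ = 328.4/1.6109 = 203.9 m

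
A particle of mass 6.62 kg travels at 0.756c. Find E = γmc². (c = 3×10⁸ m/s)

γ = 1/√(1 - 0.756²) = 1.5277
mc² = 6.62 × (3×10⁸)² = 5.958×10¹⁷ J
E = γmc² = 1.5277 × 5.958×10¹⁷ = 9.102×10¹⁷ J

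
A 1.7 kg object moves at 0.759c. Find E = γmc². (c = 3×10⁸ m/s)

γ = 1/√(1 - 0.759²) = 1.536
mc² = 1.7 × (3×10⁸)² = 1.530×10¹⁷ J
E = γmc² = 1.536 × 1.530×10¹⁷ = 2.350×10¹⁷ J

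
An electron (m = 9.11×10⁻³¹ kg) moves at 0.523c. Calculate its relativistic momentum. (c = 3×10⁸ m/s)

γ = 1/√(1 - 0.523²) = 1.173
v = 0.523 × 3×10⁸ = 1.569×10⁸ m/s
p = γmv = 1.173 × 9.11×10⁻³¹ × 1.569×10⁸ = 1.677×10⁻²² kg·m/s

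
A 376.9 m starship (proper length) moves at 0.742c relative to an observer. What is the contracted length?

Proper length L₀ = 376.9 m
γ = 1/√(1 - 0.742²) = 1.4916
L = L₀/γ = 376.9/1.4916 = 252.7 m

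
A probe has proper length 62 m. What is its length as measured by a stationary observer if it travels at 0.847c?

Proper length L₀ = 62 m
γ = 1/√(1 - 0.847²) = 1.881
L = L₀/γ = 62/1.881 = 32.96 m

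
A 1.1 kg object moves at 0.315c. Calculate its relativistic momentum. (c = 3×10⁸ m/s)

γ = 1/√(1 - 0.315²) = 1.0536
v = 0.315 × 3×10⁸ = 9.450×10⁷ m/s
p = γmv = 1.0536 × 1.1 × 9.450×10⁷ = 1.095×10⁸ kg·m/s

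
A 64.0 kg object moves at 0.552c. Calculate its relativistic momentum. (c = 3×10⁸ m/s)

γ = 1/√(1 - 0.552²) = 1.199
v = 0.552 × 3×10⁸ = 1.656×10⁸ m/s
p = γmv = 1.199 × 64.0 × 1.656×10⁸ = 1.271×10¹⁰ kg·m/s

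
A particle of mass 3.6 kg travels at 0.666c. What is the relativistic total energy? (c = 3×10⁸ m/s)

γ = 1/√(1 - 0.666²) = 1.34057
mc² = 3.6 × (3×10⁸)² = 3.240×10¹⁷ J
E = γmc² = 1.34057 × 3.240×10¹⁷ = 4.343×10¹⁷ J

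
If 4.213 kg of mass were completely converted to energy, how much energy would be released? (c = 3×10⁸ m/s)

Using E = mc²:
c² = (3×10⁸)² = 9×10¹⁶ m²/s²
E = 4.213 × 9×10¹⁶ = 3.792×10¹⁷ J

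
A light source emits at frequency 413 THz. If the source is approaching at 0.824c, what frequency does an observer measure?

β = v/c = 0.824
(1+β)/(1-β) = 1.824/0.176 = 10.364
Doppler factor = √(10.364) = 3.2193
f_obs = 413 × 3.2193 = 1330 THz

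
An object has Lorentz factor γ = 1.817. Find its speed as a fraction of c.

From γ = 1/√(1 - v²/c²):
1/γ² = 1/1.817² = 0.3029
v²/c² = 1 - 0.3029 = 0.6971
v/c = √(0.6971) = 0.8349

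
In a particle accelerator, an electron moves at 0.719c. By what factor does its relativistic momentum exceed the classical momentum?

p_rel = γmv, p_class = mv
Ratio = γ = 1/√(1 - 0.719²)
= 1/√(0.483039) = 1.439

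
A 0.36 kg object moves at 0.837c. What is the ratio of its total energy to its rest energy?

E = γmc², E₀ = mc²
E/E₀ = γ = 1/√(1 - 0.837²) = 1.827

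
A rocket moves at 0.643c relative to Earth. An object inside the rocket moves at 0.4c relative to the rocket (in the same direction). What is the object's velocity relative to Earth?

u = (u' + v)/(1 + u'v/c²)
Numerator: 0.4 + 0.643 = 1.043
Denominator: 1 + 0.2572 = 1.2572
u = 1.043/1.2572 = 0.8296c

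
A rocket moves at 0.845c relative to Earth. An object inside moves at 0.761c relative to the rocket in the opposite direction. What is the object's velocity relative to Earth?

Object's velocity in rocket frame is u' = -0.761c
u = (u' + v)/(1 + u'v/c²) = (v - 0.761)/(1 - 0.761·v/c²)
Numerator: 0.845 - 0.761 = 0.084
Denominator: 1 - 0.643045 = 0.356955
u = 0.084/0.356955 = 0.2353c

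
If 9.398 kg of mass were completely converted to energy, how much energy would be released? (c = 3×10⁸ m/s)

Using E = mc²:
c² = (3×10⁸)² = 9×10¹⁶ m²/s²
E = 9.398 × 9×10¹⁶ = 8.458×10¹⁷ J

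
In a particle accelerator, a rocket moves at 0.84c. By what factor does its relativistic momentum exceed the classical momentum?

p_rel = γmv, p_class = mv
Ratio = γ = 1/√(1 - 0.84²)
= 1/√(0.2944) = 1.843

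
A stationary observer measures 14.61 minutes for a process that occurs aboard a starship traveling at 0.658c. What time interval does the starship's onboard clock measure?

Dilated time Δt = 14.61 minutes
γ = 1/√(1 - 0.658²) = 1.328
Δt₀ = Δt/γ = 14.61/1.328 = 11.00 minutes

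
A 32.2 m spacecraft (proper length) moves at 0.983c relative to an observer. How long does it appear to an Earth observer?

Proper length L₀ = 32.2 m
γ = 1/√(1 - 0.983²) = 5.4465
L = L₀/γ = 32.2/5.4465 = 5.912 m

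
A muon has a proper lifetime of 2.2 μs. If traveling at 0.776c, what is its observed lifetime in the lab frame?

Proper lifetime τ₀ = 2.2 μs
γ = 1/√(1 - 0.776²) = 1.5855
τ = γτ₀ = 1.5855 × 2.2 μs = 3.488 μs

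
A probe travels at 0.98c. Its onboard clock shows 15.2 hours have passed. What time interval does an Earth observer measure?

Proper time Δt₀ = 15.2 hours
γ = 1/√(1 - 0.98²) = 5.025
Δt = γΔt₀ = 5.025 × 15.2 = 76.38 hours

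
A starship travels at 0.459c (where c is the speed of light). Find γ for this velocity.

v/c = 0.459, so (v/c)² = 0.210681
1 - (v/c)² = 0.789319
γ = 1/√(0.789319) = 1.126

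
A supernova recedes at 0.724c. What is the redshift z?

β = 0.724
(1+β)/(1-β) = 1.724/0.276 = 6.246
√(6.246) = 2.499
z = 2.499 - 1 = 1.499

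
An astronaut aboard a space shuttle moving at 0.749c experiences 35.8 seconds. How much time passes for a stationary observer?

Proper time Δt₀ = 35.8 seconds
γ = 1/√(1 - 0.749²) = 1.5093
Δt = γΔt₀ = 1.5093 × 35.8 = 54.03 seconds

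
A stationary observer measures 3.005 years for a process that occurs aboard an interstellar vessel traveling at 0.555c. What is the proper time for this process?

Dilated time Δt = 3.005 years
γ = 1/√(1 - 0.555²) = 1.202
Δt₀ = Δt/γ = 3.005/1.202 = 2.500 years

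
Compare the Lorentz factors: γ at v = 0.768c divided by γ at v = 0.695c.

γ₁ = 1/√(1 - 0.768²) = 1.5614
γ₂ = 1/√(1 - 0.695²) = 1.3908
γ₁/γ₂ = 1.5614/1.3908 = 1.123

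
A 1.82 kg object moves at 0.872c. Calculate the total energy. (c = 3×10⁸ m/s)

γ = 1/√(1 - 0.872²) = 2.043
mc² = 1.82 × (3×10⁸)² = 1.638×10¹⁷ J
E = γmc² = 2.043 × 1.638×10¹⁷ = 3.346×10¹⁷ J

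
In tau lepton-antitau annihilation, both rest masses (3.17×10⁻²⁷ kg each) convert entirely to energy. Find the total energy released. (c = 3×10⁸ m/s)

Both particles have the same rest mass, so total mass = 2m
E = 2m·c² = 2 × 3.17×10⁻²⁷ × (3×10⁸)²
= 2 × 3.17×10⁻²⁷ × 9×10¹⁶
= 5.706×10⁻¹⁰ J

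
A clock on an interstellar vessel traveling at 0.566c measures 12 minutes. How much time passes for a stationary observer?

Proper time Δt₀ = 12 minutes
γ = 1/√(1 - 0.566²) = 1.213
Δt = γΔt₀ = 1.213 × 12 = 14.56 minutes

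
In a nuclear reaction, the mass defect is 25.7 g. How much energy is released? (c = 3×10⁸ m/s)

Convert mass defect: Δm = 25.7 g = 0.0257 kg
E = Δm·c² = 0.0257 × (3×10⁸)²
= 0.0257 × 9×10¹⁶ = 2.313×10¹⁵ J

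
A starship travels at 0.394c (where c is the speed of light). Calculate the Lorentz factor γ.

v/c = 0.394, so (v/c)² = 0.155236
1 - (v/c)² = 0.844764
γ = 1/√(0.844764) = 1.088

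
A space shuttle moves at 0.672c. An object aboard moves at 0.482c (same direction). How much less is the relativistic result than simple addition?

Classical: u' + v = 0.482 + 0.672 = 1.154c
Relativistic: u = (0.482 + 0.672)/(1 + 0.323904) = 1.154/1.323904 = 0.8717c
Difference: 1.154 - 0.8717 = 0.2823c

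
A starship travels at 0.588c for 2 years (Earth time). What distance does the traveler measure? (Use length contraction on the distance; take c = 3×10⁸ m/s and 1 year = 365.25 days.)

Earth distance: d = v × t = 0.588c × 2 yr = 1.113×10¹⁶ m
γ = 1.236
d' = d/γ = 1.113×10¹⁶/1.236 = 9.005×10¹⁵ m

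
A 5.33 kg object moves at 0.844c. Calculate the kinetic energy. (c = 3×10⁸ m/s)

γ = 1/√(1 - 0.844²) = 1.8645
γ - 1 = 0.8645
KE = (γ-1)mc² = 0.8645 × 5.33 × (3×10⁸)² = 4.147×10¹⁷ J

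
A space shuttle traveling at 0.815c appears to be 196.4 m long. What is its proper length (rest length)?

Contracted length L = 196.4 m
γ = 1/√(1 - 0.815²) = 1.7257
L₀ = γL = 1.7257 × 196.4 = 338.9 m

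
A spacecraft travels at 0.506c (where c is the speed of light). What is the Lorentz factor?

v/c = 0.506, so (v/c)² = 0.256036
1 - (v/c)² = 0.743964
γ = 1/√(0.743964) = 1.159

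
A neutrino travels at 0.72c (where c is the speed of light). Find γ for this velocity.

v/c = 0.72, so (v/c)² = 0.5184
1 - (v/c)² = 0.4816
γ = 1/√(0.4816) = 1.441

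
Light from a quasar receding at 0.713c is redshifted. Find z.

β = 0.713
(1+β)/(1-β) = 1.713/0.287 = 5.969
√(5.969) = 2.443
z = 2.443 - 1 = 1.443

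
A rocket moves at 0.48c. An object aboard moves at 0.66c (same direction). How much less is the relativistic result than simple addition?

Classical: u' + v = 0.66 + 0.48 = 1.14c
Relativistic: u = (0.66 + 0.48)/(1 + 0.3168) = 1.14/1.3168 = 0.8657c
Difference: 1.14 - 0.8657 = 0.2743c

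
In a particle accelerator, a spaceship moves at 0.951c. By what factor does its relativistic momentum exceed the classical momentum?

p_rel = γmv, p_class = mv
Ratio = γ = 1/√(1 - 0.951²)
= 1/√(0.095599) = 3.234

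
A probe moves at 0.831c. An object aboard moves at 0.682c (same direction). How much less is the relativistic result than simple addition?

Classical: u' + v = 0.682 + 0.831 = 1.513c
Relativistic: u = (0.682 + 0.831)/(1 + 0.566742) = 1.513/1.566742 = 0.9657c
Difference: 1.513 - 0.9657 = 0.5473c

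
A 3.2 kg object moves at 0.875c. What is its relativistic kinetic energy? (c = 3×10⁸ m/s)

γ = 1/√(1 - 0.875²) = 2.0656
γ - 1 = 1.0656
KE = (γ-1)mc² = 1.0656 × 3.2 × (3×10⁸)² = 3.069×10¹⁷ J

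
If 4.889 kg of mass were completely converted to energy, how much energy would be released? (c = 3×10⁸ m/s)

Using E = mc²:
c² = (3×10⁸)² = 9×10¹⁶ m²/s²
E = 4.889 × 9×10¹⁶ = 4.400×10¹⁷ J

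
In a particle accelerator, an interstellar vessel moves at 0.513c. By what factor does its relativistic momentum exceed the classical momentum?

p_rel = γmv, p_class = mv
Ratio = γ = 1/√(1 - 0.513²)
= 1/√(0.736831) = 1.165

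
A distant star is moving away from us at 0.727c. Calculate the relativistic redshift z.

β = 0.727
(1+β)/(1-β) = 1.727/0.273 = 6.326
√(6.326) = 2.515
z = 2.515 - 1 = 1.515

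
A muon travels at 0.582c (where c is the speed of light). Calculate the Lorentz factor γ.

v/c = 0.582, so (v/c)² = 0.338724
1 - (v/c)² = 0.661276
γ = 1/√(0.661276) = 1.230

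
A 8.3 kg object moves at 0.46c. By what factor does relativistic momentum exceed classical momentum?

p_rel = γmv, p_class = mv
Ratio = γ = 1/√(1 - 0.46²) = 1.126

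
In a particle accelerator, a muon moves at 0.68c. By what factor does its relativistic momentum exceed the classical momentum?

p_rel = γmv, p_class = mv
Ratio = γ = 1/√(1 - 0.68²)
= 1/√(0.5376) = 1.364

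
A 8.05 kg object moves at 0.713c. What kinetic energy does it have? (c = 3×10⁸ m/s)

γ = 1/√(1 - 0.713²) = 1.4262
γ - 1 = 0.4262
KE = (γ-1)mc² = 0.4262 × 8.05 × (3×10⁸)² = 3.088×10¹⁷ J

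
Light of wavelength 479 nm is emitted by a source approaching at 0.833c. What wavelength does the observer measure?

β = 0.833
Wavelength Doppler factor = √(0.167/1.833) = √(0.09111) = 0.3018
λ_obs = 479 × 0.3018 = 144.6 nm (blueshift)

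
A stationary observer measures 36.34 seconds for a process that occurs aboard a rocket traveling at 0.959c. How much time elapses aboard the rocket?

Dilated time Δt = 36.34 seconds
γ = 1/√(1 - 0.959²) = 3.529
Δt₀ = Δt/γ = 36.34/3.529 = 10.30 seconds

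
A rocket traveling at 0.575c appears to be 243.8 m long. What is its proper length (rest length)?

Contracted length L = 243.8 m
γ = 1/√(1 - 0.575²) = 1.2223
L₀ = γL = 1.2223 × 243.8 = 298.0 m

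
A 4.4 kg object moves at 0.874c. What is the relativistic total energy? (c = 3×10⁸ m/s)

γ = 1/√(1 - 0.874²) = 2.0579
mc² = 4.4 × (3×10⁸)² = 3.960×10¹⁷ J
E = γmc² = 2.0579 × 3.960×10¹⁷ = 8.149×10¹⁷ J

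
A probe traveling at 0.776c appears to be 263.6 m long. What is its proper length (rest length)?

Contracted length L = 263.6 m
γ = 1/√(1 - 0.776²) = 1.5855
L₀ = γL = 1.5855 × 263.6 = 417.9 m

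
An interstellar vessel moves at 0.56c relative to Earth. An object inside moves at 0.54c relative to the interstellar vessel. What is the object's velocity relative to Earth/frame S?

u = (u' + v)/(1 + u'v/c²)
Numerator: 0.54 + 0.56 = 1.1
Denominator: 1 + 0.3024 = 1.3024
u = 1.1/1.3024 = 0.8446c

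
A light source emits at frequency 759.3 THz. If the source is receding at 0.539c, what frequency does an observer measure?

β = v/c = 0.539
(1-β)/(1+β) = 0.461/1.539 = 0.2995
Doppler factor = √(0.2995) = 0.5473
f_obs = 759.3 × 0.5473 = 415.6 THz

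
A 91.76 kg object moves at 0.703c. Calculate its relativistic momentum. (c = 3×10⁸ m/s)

γ = 1/√(1 - 0.703²) = 1.406
v = 0.703 × 3×10⁸ = 2.109×10⁸ m/s
p = γmv = 1.406 × 91.76 × 2.109×10⁸ = 2.721×10¹⁰ kg·m/s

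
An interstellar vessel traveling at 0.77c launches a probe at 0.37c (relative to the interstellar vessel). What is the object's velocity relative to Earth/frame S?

u = (u' + v)/(1 + u'v/c²)
Numerator: 0.37 + 0.77 = 1.14
Denominator: 1 + 0.2849 = 1.2849
u = 1.14/1.2849 = 0.8872c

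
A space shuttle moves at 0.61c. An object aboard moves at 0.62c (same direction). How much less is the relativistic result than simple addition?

Classical: u' + v = 0.62 + 0.61 = 1.23c
Relativistic: u = (0.62 + 0.61)/(1 + 0.3782) = 1.23/1.3782 = 0.8925c
Difference: 1.23 - 0.8925 = 0.3375c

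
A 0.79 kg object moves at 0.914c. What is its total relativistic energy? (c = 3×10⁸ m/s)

γ = 1/√(1 - 0.914²) = 2.4648
mc² = 0.79 × (3×10⁸)² = 7.110×10¹⁶ J
E = γmc² = 2.4648 × 7.110×10¹⁶ = 1.752×10¹⁷ J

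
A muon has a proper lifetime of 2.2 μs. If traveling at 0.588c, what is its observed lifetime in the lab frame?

Proper lifetime τ₀ = 2.2 μs
γ = 1/√(1 - 0.588²) = 1.2363
τ = γτ₀ = 1.2363 × 2.2 μs = 2.720 μs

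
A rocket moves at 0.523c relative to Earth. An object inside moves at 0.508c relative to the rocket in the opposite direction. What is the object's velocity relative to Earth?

Object's velocity in rocket frame is u' = -0.508c
u = (u' + v)/(1 + u'v/c²) = (v - 0.508)/(1 - 0.508·v/c²)
Numerator: 0.523 - 0.508 = 0.015
Denominator: 1 - 0.265684 = 0.734316
u = 0.015/0.734316 = 0.02043c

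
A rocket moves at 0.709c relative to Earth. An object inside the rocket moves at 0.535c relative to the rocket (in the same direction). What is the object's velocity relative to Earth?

u = (u' + v)/(1 + u'v/c²)
Numerator: 0.535 + 0.709 = 1.244
Denominator: 1 + 0.379315 = 1.379315
u = 1.244/1.379315 = 0.9019c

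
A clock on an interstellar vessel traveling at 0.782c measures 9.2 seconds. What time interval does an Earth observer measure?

Proper time Δt₀ = 9.2 seconds
γ = 1/√(1 - 0.782²) = 1.604
Δt = γΔt₀ = 1.604 × 9.2 = 14.76 seconds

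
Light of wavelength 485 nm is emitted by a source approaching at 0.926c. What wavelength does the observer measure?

β = 0.926
Wavelength Doppler factor = √(0.074/1.926) = √(0.0384216) = 0.196014
λ_obs = 485 × 0.196014 = 95.07 nm (blueshift)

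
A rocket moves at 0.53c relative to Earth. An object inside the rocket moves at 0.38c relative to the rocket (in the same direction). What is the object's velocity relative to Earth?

u = (u' + v)/(1 + u'v/c²)
Numerator: 0.38 + 0.53 = 0.91
Denominator: 1 + 0.2014 = 1.2014
u = 0.91/1.2014 = 0.7574c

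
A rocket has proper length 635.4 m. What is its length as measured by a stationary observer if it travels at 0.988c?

Proper length L₀ = 635.4 m
γ = 1/√(1 - 0.988²) = 6.4744
L = L₀/γ = 635.4/6.4744 = 98.14 m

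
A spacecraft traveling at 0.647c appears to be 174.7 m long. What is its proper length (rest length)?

Contracted length L = 174.7 m
γ = 1/√(1 - 0.647²) = 1.3115
L₀ = γL = 1.3115 × 174.7 = 229.1 m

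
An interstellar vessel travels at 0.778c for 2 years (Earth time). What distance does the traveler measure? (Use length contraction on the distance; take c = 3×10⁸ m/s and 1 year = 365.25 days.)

Earth distance: d = v × t = 0.778c × 2 yr = 1.4731×10¹⁶ m
γ = 1.5917
d' = d/γ = 1.4731×10¹⁶/1.5917 = 9.255×10¹⁵ m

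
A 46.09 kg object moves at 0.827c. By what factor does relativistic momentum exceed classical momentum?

p_rel = γmv, p_class = mv
Ratio = γ = 1/√(1 - 0.827²) = 1.779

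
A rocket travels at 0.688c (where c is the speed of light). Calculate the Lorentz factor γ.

v/c = 0.688, so (v/c)² = 0.473344
1 - (v/c)² = 0.526656
γ = 1/√(0.526656) = 1.378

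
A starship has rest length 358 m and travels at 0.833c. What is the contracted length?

Proper length L₀ = 358 m
γ = 1/√(1 - 0.833²) = 1.807
L = L₀/γ = 358/1.807 = 198.1 m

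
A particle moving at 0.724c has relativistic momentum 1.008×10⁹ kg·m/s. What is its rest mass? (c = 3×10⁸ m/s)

γ = 1/√(1 - 0.724²) = 1.450
v = 0.724 × 3×10⁸ = 2.172×10⁸ m/s
m = p/(γv) = 1.008×10⁹/(1.450 × 2.172×10⁸) = 3.201 kg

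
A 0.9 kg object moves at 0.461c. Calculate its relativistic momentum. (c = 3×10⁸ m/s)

γ = 1/√(1 - 0.461²) = 1.127
v = 0.461 × 3×10⁸ = 1.383×10⁸ m/s
p = γmv = 1.127 × 0.9 × 1.383×10⁸ = 1.403×10⁸ kg·m/s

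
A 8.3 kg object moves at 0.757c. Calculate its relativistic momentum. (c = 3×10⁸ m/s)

γ = 1/√(1 - 0.757²) = 1.5304
v = 0.757 × 3×10⁸ = 2.271×10⁸ m/s
p = γmv = 1.5304 × 8.3 × 2.271×10⁸ = 2.885×10⁹ kg·m/s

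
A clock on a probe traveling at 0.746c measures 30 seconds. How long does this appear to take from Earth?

Proper time Δt₀ = 30 seconds
γ = 1/√(1 - 0.746²) = 1.5016
Δt = γΔt₀ = 1.5016 × 30 = 45.05 seconds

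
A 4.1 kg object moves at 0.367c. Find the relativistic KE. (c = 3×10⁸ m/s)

γ = 1/√(1 - 0.367²) = 1.07501
γ - 1 = 0.07501
KE = (γ-1)mc² = 0.07501 × 4.1 × (3×10⁸)² = 2.768×10¹⁶ J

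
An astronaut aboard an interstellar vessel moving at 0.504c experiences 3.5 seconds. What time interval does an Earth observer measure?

Proper time Δt₀ = 3.5 seconds
γ = 1/√(1 - 0.504²) = 1.1578
Δt = γΔt₀ = 1.1578 × 3.5 = 4.052 seconds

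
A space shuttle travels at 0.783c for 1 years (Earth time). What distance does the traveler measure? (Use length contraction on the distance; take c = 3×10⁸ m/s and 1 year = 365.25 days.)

Earth distance: d = v × t = 0.783c × 1 yr = 7.4129×10¹⁵ m
γ = 1.6077
d' = d/γ = 7.4129×10¹⁵/1.6077 = 4.611×10¹⁵ m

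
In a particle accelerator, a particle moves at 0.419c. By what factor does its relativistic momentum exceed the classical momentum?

p_rel = γmv, p_class = mv
Ratio = γ = 1/√(1 - 0.419²)
= 1/√(0.824439) = 1.101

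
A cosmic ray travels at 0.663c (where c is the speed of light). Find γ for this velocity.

v/c = 0.663, so (v/c)² = 0.439569
1 - (v/c)² = 0.560431
γ = 1/√(0.560431) = 1.336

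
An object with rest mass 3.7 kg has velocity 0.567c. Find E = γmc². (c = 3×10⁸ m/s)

γ = 1/√(1 - 0.567²) = 1.214
mc² = 3.7 × (3×10⁸)² = 3.330×10¹⁷ J
E = γmc² = 1.214 × 3.330×10¹⁷ = 4.043×10¹⁷ J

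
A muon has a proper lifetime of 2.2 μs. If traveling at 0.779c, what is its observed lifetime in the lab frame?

Proper lifetime τ₀ = 2.2 μs
γ = 1/√(1 - 0.779²) = 1.595
τ = γτ₀ = 1.595 × 2.2 μs = 3.509 μs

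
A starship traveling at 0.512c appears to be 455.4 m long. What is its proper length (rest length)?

Contracted length L = 455.4 m
γ = 1/√(1 - 0.512²) = 1.1642
L₀ = γL = 1.1642 × 455.4 = 530.2 m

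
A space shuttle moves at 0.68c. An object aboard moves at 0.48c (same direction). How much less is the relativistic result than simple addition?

Classical: u' + v = 0.48 + 0.68 = 1.16c
Relativistic: u = (0.48 + 0.68)/(1 + 0.3264) = 1.16/1.3264 = 0.8745c
Difference: 1.16 - 0.8745 = 0.2855c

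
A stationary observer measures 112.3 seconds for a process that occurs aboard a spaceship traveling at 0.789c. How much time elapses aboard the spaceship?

Dilated time Δt = 112.3 seconds
γ = 1/√(1 - 0.789²) = 1.6276
Δt₀ = Δt/γ = 112.3/1.6276 = 69.00 seconds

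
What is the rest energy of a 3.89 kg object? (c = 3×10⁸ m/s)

c² = (3×10⁸)² = 9.000×10¹⁶ m²/s²
E₀ = mc² = 3.89 × 9.000×10¹⁶ = 3.501×10¹⁷ J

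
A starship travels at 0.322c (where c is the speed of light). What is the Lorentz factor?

v/c = 0.322, so (v/c)² = 0.103684
1 - (v/c)² = 0.896316
γ = 1/√(0.896316) = 1.056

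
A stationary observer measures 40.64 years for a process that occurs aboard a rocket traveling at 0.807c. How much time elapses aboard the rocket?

Dilated time Δt = 40.64 years
γ = 1/√(1 - 0.807²) = 1.693
Δt₀ = Δt/γ = 40.64/1.693 = 24.00 years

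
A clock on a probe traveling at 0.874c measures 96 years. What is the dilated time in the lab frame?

Proper time Δt₀ = 96 years
γ = 1/√(1 - 0.874²) = 2.058
Δt = γΔt₀ = 2.058 × 96 = 197.6 years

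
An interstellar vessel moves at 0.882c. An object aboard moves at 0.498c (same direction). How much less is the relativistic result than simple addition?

Classical: u' + v = 0.498 + 0.882 = 1.38c
Relativistic: u = (0.498 + 0.882)/(1 + 0.439236) = 1.38/1.439236 = 0.9588c
Difference: 1.38 - 0.9588 = 0.4212c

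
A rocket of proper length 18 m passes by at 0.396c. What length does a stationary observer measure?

Proper length L₀ = 18 m
γ = 1/√(1 - 0.396²) = 1.089
L = L₀/γ = 18/1.089 = 16.53 m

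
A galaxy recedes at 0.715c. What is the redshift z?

β = 0.715
(1+β)/(1-β) = 1.715/0.285 = 6.018
√(6.018) = 2.453
z = 2.453 - 1 = 1.453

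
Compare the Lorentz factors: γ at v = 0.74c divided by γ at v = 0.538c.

γ₁ = 1/√(1 - 0.74²) = 1.4868
γ₂ = 1/√(1 - 0.538²) = 1.1863
γ₁/γ₂ = 1.4868/1.1863 = 1.253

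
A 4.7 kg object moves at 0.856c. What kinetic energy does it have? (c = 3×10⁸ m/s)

γ = 1/√(1 - 0.856²) = 1.9343
γ - 1 = 0.9343
KE = (γ-1)mc² = 0.9343 × 4.7 × (3×10⁸)² = 3.952×10¹⁷ J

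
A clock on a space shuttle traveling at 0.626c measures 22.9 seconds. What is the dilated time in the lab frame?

Proper time Δt₀ = 22.9 seconds
γ = 1/√(1 - 0.626²) = 1.28234
Δt = γΔt₀ = 1.28234 × 22.9 = 29.37 seconds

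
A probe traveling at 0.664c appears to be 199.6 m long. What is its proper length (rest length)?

Contracted length L = 199.6 m
γ = 1/√(1 - 0.664²) = 1.337
L₀ = γL = 1.337 × 199.6 = 266.9 m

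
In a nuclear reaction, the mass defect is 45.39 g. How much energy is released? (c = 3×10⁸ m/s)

Convert mass defect: Δm = 45.39 g = 0.04539 kg
E = Δm·c² = 0.04539 × (3×10⁸)²
= 0.04539 × 9×10¹⁶ = 4.085×10¹⁵ J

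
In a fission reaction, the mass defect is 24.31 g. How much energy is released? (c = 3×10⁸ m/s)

Convert mass defect: Δm = 24.31 g = 0.02431 kg
E = Δm·c² = 0.02431 × (3×10⁸)²
= 0.02431 × 9×10¹⁶ = 2.188×10¹⁵ J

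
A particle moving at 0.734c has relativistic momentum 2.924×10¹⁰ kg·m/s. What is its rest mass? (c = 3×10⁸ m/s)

γ = 1/√(1 - 0.734²) = 1.4724
v = 0.734 × 3×10⁸ = 2.202×10⁸ m/s
m = p/(γv) = 2.924×10¹⁰/(1.4724 × 2.202×10⁸) = 90.18 kg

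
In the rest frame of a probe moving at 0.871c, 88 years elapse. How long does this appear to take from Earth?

Proper time Δt₀ = 88 years
γ = 1/√(1 - 0.871²) = 2.035
Δt = γΔt₀ = 2.035 × 88 = 179.1 years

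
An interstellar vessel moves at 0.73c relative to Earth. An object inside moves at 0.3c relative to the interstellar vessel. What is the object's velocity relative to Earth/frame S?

u = (u' + v)/(1 + u'v/c²)
Numerator: 0.3 + 0.73 = 1.03
Denominator: 1 + 0.219 = 1.219
u = 1.03/1.219 = 0.8450c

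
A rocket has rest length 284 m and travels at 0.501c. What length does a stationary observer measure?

Proper length L₀ = 284 m
γ = 1/√(1 - 0.501²) = 1.1555
L = L₀/γ = 284/1.1555 = 245.8 m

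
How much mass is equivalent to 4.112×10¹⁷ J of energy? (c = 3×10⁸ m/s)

From E = mc², we get m = E/c²
c² = (3×10⁸)² = 9×10¹⁶ m²/s²
m = 4.112×10¹⁷ / 9×10¹⁶ = 4.569 kg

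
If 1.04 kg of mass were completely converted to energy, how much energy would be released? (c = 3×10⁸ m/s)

Using E = mc²:
c² = (3×10⁸)² = 9×10¹⁶ m²/s²
E = 1.04 × 9×10¹⁶ = 9.360×10¹⁶ J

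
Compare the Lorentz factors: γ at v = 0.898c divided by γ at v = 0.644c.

γ₁ = 1/√(1 - 0.898²) = 2.273
γ₂ = 1/√(1 - 0.644²) = 1.307
γ₁/γ₂ = 2.273/1.307 = 1.739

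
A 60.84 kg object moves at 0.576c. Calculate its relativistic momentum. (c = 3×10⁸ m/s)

γ = 1/√(1 - 0.576²) = 1.223
v = 0.576 × 3×10⁸ = 1.728×10⁸ m/s
p = γmv = 1.223 × 60.84 × 1.728×10⁸ = 1.286×10¹⁰ kg·m/s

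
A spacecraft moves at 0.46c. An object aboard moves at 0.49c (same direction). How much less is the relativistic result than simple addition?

Classical: u' + v = 0.49 + 0.46 = 0.95c
Relativistic: u = (0.49 + 0.46)/(1 + 0.2254) = 0.95/1.2254 = 0.7753c
Difference: 0.95 - 0.7753 = 0.1747c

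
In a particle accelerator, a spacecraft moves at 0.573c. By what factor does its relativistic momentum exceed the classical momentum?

p_rel = γmv, p_class = mv
Ratio = γ = 1/√(1 - 0.573²)
= 1/√(0.671671) = 1.220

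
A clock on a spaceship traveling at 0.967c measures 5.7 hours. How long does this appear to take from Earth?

Proper time Δt₀ = 5.7 hours
γ = 1/√(1 - 0.967²) = 3.925
Δt = γΔt₀ = 3.925 × 5.7 = 22.37 hours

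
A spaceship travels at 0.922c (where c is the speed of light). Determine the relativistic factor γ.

v/c = 0.922, so (v/c)² = 0.850084
1 - (v/c)² = 0.149916
γ = 1/√(0.149916) = 2.583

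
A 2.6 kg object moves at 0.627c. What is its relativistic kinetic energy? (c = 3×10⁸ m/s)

γ = 1/√(1 - 0.627²) = 1.28367
γ - 1 = 0.28367
KE = (γ-1)mc² = 0.28367 × 2.6 × (3×10⁸)² = 6.638×10¹⁶ J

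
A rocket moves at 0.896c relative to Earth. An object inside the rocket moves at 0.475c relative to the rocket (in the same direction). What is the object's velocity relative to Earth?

u = (u' + v)/(1 + u'v/c²)
Numerator: 0.475 + 0.896 = 1.371
Denominator: 1 + 0.4256 = 1.4256
u = 1.371/1.4256 = 0.9617c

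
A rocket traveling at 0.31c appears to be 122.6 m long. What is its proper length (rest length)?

Contracted length L = 122.6 m
γ = 1/√(1 - 0.31²) = 1.052
L₀ = γL = 1.052 × 122.6 = 129.0 m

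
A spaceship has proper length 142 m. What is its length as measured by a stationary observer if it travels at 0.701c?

Proper length L₀ = 142 m
γ = 1/√(1 - 0.701²) = 1.402
L = L₀/γ = 142/1.402 = 101.3 m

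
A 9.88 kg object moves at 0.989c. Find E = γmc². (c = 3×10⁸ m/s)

γ = 1/√(1 - 0.989²) = 6.761
mc² = 9.88 × (3×10⁸)² = 8.892×10¹⁷ J
E = γmc² = 6.761 × 8.892×10¹⁷ = 6.012×10¹⁸ J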